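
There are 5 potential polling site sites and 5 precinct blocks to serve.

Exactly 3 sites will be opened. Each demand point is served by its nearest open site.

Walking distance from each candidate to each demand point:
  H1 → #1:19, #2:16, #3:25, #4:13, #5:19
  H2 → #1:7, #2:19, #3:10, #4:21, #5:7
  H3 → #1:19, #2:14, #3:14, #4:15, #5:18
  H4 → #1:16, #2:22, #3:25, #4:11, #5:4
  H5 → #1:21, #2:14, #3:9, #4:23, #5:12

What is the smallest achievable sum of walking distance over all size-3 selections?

Open {H2, H4, H5}.
  #1→H2 7, #2→H5 14, #3→H5 9, #4→H4 11, #5→H4 4  ⇒ total 45.
Compare {H2, H3, H4}: total 46.
Compare {H1, H2, H4}: total 48.
No size-3 selection does better; minimum is 45.

45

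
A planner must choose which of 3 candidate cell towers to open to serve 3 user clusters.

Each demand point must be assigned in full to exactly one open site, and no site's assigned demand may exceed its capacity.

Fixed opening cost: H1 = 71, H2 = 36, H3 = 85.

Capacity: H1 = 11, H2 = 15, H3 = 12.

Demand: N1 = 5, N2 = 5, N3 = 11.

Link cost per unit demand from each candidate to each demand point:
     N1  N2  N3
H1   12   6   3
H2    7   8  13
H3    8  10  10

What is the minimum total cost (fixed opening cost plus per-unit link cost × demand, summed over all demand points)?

215

Open {H1, H2}; cheapest assignment that respects the capacities:
  H1 (cap 11, load 11): N3 — cost 11×3 = 33
  H2 (cap 15, load 10): N1, N2 — cost 5×7 + 5×8 = 75
  Shipping 108, fixed 107 → total 215.
  Any other capacity-feasible assignment to {H1, H2} ships for at least 108.
Compare {H1, H3}: its best feasible assignment gives total 279.
Compare {H1, H2, H3}: its best feasible assignment gives total 300.
Every other set of open sites that can feasibly serve all demand totals ≥ 279 even under its best assignment. Minimum: 215.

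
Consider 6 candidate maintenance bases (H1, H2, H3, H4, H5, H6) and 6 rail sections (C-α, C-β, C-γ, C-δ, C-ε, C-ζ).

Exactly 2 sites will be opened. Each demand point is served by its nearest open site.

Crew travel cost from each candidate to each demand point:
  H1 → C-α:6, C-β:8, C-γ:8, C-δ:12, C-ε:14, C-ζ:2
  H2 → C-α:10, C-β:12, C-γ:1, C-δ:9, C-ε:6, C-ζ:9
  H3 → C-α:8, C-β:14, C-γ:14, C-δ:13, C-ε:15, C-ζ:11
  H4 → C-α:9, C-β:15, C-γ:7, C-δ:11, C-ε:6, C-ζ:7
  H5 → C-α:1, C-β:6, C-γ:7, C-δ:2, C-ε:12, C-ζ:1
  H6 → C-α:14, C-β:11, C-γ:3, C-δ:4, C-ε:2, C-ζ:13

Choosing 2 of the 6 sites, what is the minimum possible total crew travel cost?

Open {H5, H6}.
  C-α→H5 1, C-β→H5 6, C-γ→H6 3, C-δ→H5 2, C-ε→H6 2, C-ζ→H5 1  ⇒ total 15.
Compare {H2, H5}: total 17.
Compare {H4, H5}: total 23.
No size-2 selection does better; minimum is 15.

15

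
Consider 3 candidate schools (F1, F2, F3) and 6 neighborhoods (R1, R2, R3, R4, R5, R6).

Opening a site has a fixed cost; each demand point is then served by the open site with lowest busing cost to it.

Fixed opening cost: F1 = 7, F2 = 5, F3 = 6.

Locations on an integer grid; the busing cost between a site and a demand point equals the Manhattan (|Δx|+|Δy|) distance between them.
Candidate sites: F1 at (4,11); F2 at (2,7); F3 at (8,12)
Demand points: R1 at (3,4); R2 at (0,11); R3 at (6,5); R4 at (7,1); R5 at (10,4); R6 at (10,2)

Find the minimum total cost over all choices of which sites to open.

Open {F2}: assign each demand point to its cheapest open site.
  R1→F2 4, R2→F2 6, R3→F2 6, R4→F2 11, R5→F2 11, R6→F2 13
  busing cost 51, fixed 5 → total 56.
Compare {F2, F3}: busing cost 49 + fixed 11 = 60.
Compare {F1, F2}: busing cost 49 + fixed 12 = 61.
Compare {F1, F2, F3}: busing cost 47 + fixed 18 = 65.
All other subsets cost ≥ 60. Minimum total cost: 56.

56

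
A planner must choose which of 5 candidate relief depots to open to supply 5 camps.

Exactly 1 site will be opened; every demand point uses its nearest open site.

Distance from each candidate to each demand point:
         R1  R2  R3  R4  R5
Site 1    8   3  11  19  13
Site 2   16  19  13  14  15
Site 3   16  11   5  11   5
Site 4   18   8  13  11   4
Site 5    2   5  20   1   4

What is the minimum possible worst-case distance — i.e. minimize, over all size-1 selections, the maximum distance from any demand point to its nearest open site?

16

Open {Site 3}.
  Farthest demand point is R1 at distance 16 (to Site 3); all others are ≤ 16.
With {Site 4} the worst case is 18.
With {Site 1} the worst case is 19.
No size-1 selection achieves below 16.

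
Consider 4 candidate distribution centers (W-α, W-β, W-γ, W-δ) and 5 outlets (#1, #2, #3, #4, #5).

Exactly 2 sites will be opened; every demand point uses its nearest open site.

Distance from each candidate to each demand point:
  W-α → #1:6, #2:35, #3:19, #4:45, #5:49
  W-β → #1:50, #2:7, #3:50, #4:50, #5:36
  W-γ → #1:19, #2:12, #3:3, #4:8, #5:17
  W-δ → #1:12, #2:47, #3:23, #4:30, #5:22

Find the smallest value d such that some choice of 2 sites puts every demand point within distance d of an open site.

17

Open {W-α, W-γ}.
  Farthest demand point is #5 at distance 17 (to W-γ); all others are ≤ 17.
With {W-γ, W-δ} the worst case is 17.
With {W-β, W-γ} the worst case is 19.
No size-2 selection achieves below 17.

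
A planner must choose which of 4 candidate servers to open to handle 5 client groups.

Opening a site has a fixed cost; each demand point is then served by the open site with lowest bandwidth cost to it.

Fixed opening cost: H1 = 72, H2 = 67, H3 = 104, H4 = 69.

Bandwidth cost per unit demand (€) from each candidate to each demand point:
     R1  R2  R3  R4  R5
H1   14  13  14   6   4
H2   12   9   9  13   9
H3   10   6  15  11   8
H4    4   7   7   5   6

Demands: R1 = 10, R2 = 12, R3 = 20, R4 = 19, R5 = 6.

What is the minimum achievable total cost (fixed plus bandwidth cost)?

464

Open {H4}: assign each demand point to its cheapest open site.
  R1→H4 10×4=40, R2→H4 12×7=84, R3→H4 20×7=140, R4→H4 19×5=95, R5→H4 6×6=36
  bandwidth cost 395, fixed 69 → total 464.
Compare {H1, H4}: bandwidth cost 383 + fixed 141 = 524.
Compare {H2, H4}: bandwidth cost 395 + fixed 136 = 531.
Compare {H3, H4}: bandwidth cost 383 + fixed 173 = 556.
All other subsets cost ≥ 524. Minimum total cost: 464.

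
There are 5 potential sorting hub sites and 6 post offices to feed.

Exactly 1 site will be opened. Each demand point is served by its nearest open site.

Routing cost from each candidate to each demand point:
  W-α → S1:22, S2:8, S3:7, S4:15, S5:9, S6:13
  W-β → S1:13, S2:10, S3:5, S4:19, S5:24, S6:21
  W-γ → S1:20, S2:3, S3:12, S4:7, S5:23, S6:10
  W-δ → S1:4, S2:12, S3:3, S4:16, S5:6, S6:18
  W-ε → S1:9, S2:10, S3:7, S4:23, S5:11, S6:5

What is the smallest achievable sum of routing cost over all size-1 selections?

Open {W-δ}.
  S1→W-δ 4, S2→W-δ 12, S3→W-δ 3, S4→W-δ 16, S5→W-δ 6, S6→W-δ 18  ⇒ total 59.
Compare {W-ε}: total 65.
Compare {W-α}: total 74.
No size-1 selection does better; minimum is 59.

59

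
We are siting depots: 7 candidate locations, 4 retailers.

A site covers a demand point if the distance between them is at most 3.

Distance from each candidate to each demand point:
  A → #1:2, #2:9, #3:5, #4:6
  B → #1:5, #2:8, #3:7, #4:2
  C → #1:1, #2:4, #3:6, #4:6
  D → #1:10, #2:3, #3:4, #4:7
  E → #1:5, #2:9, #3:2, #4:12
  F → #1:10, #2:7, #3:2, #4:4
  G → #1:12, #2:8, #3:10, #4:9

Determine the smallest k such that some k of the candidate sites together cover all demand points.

Coverage sets (demand points within 3 of each site):
  A: {#1}
  B: {#4}
  C: {#1}
  D: {#2}
  E: {#3}
  F: {#3}
  G: {}
No 3 sites suffice: every size-3 union leaves at least one demand point uncovered.
But {A, B, D, E} covers everything, so the minimum is 4.

4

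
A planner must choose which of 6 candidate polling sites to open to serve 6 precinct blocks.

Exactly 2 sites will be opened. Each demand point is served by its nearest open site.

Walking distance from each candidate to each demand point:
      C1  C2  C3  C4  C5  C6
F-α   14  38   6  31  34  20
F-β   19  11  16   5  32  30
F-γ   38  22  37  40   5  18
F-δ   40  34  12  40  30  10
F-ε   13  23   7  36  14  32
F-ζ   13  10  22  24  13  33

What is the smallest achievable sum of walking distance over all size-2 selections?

Open {F-β, F-γ}.
  C1→F-β 19, C2→F-β 11, C3→F-β 16, C4→F-β 5, C5→F-γ 5, C6→F-γ 18  ⇒ total 74.
Compare {F-β, F-ε}: total 80.
Compare {F-δ, F-ζ}: total 82.
No size-2 selection does better; minimum is 74.

74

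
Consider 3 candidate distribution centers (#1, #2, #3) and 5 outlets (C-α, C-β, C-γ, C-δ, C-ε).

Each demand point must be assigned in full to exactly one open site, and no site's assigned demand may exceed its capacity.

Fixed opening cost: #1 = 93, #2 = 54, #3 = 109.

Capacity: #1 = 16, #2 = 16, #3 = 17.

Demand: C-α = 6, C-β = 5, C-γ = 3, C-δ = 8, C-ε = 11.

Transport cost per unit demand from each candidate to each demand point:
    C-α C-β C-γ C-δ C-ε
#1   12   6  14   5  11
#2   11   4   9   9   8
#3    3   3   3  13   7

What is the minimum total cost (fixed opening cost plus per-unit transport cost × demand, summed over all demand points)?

377

Open {#2, #3}; cheapest assignment that respects the capacities:
  #2 (cap 16, load 16): C-β, C-γ, C-δ — cost 5×4 + 3×9 + 8×9 = 119
  #3 (cap 17, load 17): C-α, C-ε — cost 6×3 + 11×7 = 95
  Shipping 214, fixed 163 → total 377.
  Any other capacity-feasible assignment to {#2, #3} ships for at least 214.
Compare {#1, #3}: its best feasible assignment gives total 409.
Compare {#1, #2, #3}: its best feasible assignment gives total 426.
Every other set of open sites that can feasibly serve all demand totals ≥ 409 even under its best assignment. Minimum: 377.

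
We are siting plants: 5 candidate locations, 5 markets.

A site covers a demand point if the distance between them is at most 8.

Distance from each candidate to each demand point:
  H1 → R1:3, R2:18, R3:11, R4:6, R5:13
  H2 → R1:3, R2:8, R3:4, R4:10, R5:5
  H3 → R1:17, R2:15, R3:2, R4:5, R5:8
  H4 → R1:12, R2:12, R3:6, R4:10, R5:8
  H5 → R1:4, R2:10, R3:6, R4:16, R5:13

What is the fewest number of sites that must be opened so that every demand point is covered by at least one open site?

2

Coverage sets (demand points within 8 of each site):
  H1: {R1, R4}
  H2: {R1, R2, R3, R5}
  H3: {R3, R4, R5}
  H4: {R3, R5}
  H5: {R1, R3}
No single site covers all 5 demand points.
But {H1, H2} covers everything, so the minimum is 2.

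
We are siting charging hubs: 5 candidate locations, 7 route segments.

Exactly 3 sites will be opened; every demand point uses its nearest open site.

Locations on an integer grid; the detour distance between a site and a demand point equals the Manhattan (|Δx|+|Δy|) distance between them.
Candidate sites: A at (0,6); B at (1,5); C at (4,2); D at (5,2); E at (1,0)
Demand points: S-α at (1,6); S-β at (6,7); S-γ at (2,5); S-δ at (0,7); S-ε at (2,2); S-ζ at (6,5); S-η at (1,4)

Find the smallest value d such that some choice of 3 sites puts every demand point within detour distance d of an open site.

Open {A, B, D}.
  Farthest demand point is S-β at detour distance 6 (to D); all others are ≤ 6.
With {A, C, D} the worst case is 6.
With {A, D, E} the worst case is 6.
No size-3 selection achieves below 6.

6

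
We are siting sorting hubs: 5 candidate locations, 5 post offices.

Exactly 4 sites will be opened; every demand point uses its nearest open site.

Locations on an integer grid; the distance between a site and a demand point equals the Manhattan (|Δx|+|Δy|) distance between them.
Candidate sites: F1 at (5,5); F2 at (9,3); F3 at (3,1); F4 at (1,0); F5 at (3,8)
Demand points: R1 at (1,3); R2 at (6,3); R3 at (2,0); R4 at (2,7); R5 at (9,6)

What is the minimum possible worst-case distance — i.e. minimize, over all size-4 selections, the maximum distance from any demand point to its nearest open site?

Open {F1, F2, F4, F5}.
  Farthest demand point is R1 at distance 3 (to F4); all others are ≤ 3.
With {F2, F3, F4, F5} the worst case is 3.
With {F1, F2, F3, F5} the worst case is 4.
No size-4 selection achieves below 3.

3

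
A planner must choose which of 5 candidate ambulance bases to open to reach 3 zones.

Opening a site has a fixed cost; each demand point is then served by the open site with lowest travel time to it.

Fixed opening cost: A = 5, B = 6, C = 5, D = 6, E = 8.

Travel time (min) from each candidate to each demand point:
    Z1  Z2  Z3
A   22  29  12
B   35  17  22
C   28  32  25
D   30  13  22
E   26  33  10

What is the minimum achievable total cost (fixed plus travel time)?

58

Open {A, D}: assign each demand point to its cheapest open site.
  Z1→A 22, Z2→D 13, Z3→A 12
  travel time 47, fixed 11 → total 58.
Compare {A, B}: travel time 51 + fixed 11 = 62.
Compare {D, E}: travel time 49 + fixed 14 = 63.
Compare {A, C, D}: travel time 47 + fixed 16 = 63.
All other subsets cost ≥ 62. Minimum total cost: 58.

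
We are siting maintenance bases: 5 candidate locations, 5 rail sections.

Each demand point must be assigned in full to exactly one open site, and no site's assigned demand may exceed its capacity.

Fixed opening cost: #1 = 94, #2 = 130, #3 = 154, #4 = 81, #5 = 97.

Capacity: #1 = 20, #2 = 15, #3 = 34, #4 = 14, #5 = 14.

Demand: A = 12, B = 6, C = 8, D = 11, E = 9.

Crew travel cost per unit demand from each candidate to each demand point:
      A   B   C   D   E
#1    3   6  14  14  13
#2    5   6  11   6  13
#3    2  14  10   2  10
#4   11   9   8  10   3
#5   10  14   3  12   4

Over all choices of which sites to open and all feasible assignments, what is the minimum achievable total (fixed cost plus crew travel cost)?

Open {#3, #4}; cheapest assignment that respects the capacities:
  #3 (cap 34, load 32): A, D, E — cost 12×2 + 11×2 + 9×10 = 136
  #4 (cap 14, load 14): B, C — cost 6×9 + 8×8 = 118
  Shipping 254, fixed 235 → total 489.
  Any other capacity-feasible assignment to {#3, #4} ships for at least 254.
Compare {#3, #5}: its best feasible assignment gives total 495.
Compare {#1, #3}: its best feasible assignment gives total 512.
Every other set of open sites that can feasibly serve all demand totals ≥ 495 even under its best assignment. Minimum: 489.

489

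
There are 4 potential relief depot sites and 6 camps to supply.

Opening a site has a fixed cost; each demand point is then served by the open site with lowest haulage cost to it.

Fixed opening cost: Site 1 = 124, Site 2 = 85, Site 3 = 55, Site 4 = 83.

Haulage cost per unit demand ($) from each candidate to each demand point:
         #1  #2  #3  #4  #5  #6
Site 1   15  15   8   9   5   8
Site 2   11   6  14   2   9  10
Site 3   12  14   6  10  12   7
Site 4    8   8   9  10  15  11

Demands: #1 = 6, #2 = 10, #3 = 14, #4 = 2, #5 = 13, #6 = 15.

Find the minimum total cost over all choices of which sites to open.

576

Open {Site 2, Site 3}: assign each demand point to its cheapest open site.
  #1→Site 2 6×11=66, #2→Site 2 10×6=60, #3→Site 3 14×6=84, #4→Site 2 2×2=4, #5→Site 2 13×9=117, #6→Site 3 15×7=105
  haulage cost 436, fixed 140 → total 576.
Compare {Site 3, Site 4}: haulage cost 493 + fixed 138 = 631.
Compare {Site 3}: haulage cost 577 + fixed 55 = 632.
Compare {Site 1, Site 2}: haulage cost 427 + fixed 209 = 636.
All other subsets cost ≥ 631. Minimum total cost: 576.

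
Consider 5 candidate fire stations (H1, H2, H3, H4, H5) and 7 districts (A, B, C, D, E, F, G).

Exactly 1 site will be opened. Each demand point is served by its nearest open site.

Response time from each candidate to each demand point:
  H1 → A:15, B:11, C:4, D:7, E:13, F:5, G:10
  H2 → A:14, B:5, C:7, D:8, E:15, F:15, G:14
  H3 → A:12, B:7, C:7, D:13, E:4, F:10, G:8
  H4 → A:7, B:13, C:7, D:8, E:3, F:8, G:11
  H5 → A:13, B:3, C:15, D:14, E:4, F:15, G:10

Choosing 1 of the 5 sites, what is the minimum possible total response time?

Open {H4}.
  A→H4 7, B→H4 13, C→H4 7, D→H4 8, E→H4 3, F→H4 8, G→H4 11  ⇒ total 57.
Compare {H3}: total 61.
Compare {H1}: total 65.
No size-1 selection does better; minimum is 57.

57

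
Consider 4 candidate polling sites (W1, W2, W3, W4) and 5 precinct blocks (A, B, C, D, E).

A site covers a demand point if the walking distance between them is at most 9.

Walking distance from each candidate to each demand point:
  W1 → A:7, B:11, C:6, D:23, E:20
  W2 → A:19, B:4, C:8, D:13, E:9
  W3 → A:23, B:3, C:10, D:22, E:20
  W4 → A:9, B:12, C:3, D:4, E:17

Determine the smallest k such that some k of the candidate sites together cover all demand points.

Coverage sets (demand points within 9 of each site):
  W1: {A, C}
  W2: {B, C, E}
  W3: {B}
  W4: {A, C, D}
No single site covers all 5 demand points.
But {W2, W4} covers everything, so the minimum is 2.

2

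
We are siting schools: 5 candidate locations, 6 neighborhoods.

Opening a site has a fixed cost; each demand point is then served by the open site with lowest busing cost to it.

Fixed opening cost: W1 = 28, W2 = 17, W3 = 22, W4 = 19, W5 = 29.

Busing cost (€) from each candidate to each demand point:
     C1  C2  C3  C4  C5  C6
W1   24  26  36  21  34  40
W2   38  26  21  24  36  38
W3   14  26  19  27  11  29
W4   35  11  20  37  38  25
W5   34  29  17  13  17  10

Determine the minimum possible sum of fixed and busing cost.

142

Open {W3, W5}: assign each demand point to its cheapest open site.
  C1→W3 14, C2→W3 26, C3→W5 17, C4→W5 13, C5→W3 11, C6→W5 10
  busing cost 91, fixed 51 → total 142.
Compare {W3, W4, W5}: busing cost 76 + fixed 70 = 146.
Compare {W3}: busing cost 126 + fixed 22 = 148.
Compare {W3, W4}: busing cost 107 + fixed 41 = 148.
All other subsets cost ≥ 146. Minimum total cost: 142.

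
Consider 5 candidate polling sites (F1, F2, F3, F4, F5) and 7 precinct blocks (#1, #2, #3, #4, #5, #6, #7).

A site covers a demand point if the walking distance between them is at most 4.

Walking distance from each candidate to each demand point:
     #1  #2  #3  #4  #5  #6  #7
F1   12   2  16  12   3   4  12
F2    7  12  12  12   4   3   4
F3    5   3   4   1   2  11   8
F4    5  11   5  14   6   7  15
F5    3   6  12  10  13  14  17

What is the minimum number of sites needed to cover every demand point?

Coverage sets (demand points within 4 of each site):
  F1: {#2, #5, #6}
  F2: {#5, #6, #7}
  F3: {#2, #3, #4, #5}
  F4: {}
  F5: {#1}
No 2 sites suffice: every size-2 union leaves at least one demand point uncovered.
But {F2, F3, F5} covers everything, so the minimum is 3.

3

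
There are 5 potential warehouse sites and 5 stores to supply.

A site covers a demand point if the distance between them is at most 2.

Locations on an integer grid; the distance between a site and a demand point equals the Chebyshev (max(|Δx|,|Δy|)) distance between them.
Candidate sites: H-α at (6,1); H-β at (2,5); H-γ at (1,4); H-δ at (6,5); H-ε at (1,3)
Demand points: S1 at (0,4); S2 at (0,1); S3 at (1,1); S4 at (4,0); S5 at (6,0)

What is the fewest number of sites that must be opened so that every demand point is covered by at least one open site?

2

Coverage sets (demand points within 2 of each site):
  H-α: {S4, S5}
  H-β: {S1}
  H-γ: {S1}
  H-δ: {}
  H-ε: {S1, S2, S3}
No single site covers all 5 demand points.
But {H-α, H-ε} covers everything, so the minimum is 2.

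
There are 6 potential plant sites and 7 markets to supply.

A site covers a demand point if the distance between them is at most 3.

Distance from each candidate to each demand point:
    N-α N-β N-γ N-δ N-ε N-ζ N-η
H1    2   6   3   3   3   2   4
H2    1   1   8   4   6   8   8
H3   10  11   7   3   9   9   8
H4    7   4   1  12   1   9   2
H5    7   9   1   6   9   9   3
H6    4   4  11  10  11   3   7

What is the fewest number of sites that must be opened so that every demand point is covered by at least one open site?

Coverage sets (demand points within 3 of each site):
  H1: {N-α, N-γ, N-δ, N-ε, N-ζ}
  H2: {N-α, N-β}
  H3: {N-δ}
  H4: {N-γ, N-ε, N-η}
  H5: {N-γ, N-η}
  H6: {N-ζ}
No 2 sites suffice: every size-2 union leaves at least one demand point uncovered.
But {H1, H2, H4} covers everything, so the minimum is 3.

3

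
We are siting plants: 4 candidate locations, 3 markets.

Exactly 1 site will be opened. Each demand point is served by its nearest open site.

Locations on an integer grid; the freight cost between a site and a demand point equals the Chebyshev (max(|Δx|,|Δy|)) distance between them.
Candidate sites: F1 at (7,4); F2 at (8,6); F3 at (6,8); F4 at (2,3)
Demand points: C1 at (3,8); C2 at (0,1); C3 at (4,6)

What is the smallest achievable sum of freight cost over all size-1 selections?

Open {F4}.
  C1→F4 5, C2→F4 2, C3→F4 3  ⇒ total 10.
Compare {F3}: total 12.
Compare {F1}: total 14.
No size-1 selection does better; minimum is 10.

10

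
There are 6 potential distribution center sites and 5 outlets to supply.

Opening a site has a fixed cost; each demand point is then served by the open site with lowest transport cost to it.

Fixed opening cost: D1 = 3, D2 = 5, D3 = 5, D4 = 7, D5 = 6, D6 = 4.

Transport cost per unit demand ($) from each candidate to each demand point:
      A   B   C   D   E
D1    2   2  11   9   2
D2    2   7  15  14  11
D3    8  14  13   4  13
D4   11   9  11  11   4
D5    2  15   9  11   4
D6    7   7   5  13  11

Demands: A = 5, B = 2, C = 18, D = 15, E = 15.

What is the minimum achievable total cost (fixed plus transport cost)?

206

Open {D1, D3, D6}: assign each demand point to its cheapest open site.
  A→D1 5×2=10, B→D1 2×2=4, C→D6 18×5=90, D→D3 15×4=60, E→D1 15×2=30
  transport cost 194, fixed 12 → total 206.
Compare {D1, D2, D3, D6}: transport cost 194 + fixed 17 = 211.
Compare {D1, D3, D5, D6}: transport cost 194 + fixed 18 = 212.
Compare {D1, D3, D4, D6}: transport cost 194 + fixed 19 = 213.
All other subsets cost ≥ 211. Minimum total cost: 206.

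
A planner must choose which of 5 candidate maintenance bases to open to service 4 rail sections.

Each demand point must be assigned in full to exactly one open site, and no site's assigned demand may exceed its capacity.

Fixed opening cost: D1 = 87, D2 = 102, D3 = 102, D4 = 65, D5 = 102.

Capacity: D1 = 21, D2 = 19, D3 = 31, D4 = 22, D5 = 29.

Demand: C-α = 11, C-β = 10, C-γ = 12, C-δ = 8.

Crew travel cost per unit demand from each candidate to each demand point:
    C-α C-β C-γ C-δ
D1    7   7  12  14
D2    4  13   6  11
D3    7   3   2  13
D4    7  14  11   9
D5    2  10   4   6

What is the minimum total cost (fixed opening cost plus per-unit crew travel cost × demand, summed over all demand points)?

Open {D3, D5}; cheapest assignment that respects the capacities:
  D3 (cap 31, load 22): C-β, C-γ — cost 10×3 + 12×2 = 54
  D5 (cap 29, load 19): C-α, C-δ — cost 11×2 + 8×6 = 70
  Shipping 124, fixed 204 → total 328.
  Any other capacity-feasible assignment to {D3, D5} ships for at least 124.
Compare {D3, D4}: its best feasible assignment gives total 370.
Compare {D2, D3}: its best feasible assignment gives total 390.
Every other set of open sites that can feasibly serve all demand totals ≥ 370 even under its best assignment. Minimum: 328.

328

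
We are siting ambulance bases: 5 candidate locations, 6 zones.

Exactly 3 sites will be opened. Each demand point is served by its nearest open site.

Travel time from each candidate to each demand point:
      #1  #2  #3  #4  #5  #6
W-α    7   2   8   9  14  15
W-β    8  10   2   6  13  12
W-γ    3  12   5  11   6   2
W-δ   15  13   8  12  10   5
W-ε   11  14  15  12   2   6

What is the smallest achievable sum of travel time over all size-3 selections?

21

Open {W-α, W-β, W-γ}.
  #1→W-γ 3, #2→W-α 2, #3→W-β 2, #4→W-β 6, #5→W-γ 6, #6→W-γ 2  ⇒ total 21.
Compare {W-α, W-γ, W-ε}: total 23.
Compare {W-α, W-β, W-ε}: total 25.
No size-3 selection does better; minimum is 21.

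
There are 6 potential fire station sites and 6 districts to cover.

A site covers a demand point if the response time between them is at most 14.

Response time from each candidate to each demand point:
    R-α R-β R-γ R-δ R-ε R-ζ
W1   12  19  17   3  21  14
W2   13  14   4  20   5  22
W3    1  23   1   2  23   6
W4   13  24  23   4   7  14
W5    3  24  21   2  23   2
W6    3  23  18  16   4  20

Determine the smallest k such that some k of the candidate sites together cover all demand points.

2

Coverage sets (demand points within 14 of each site):
  W1: {R-α, R-δ, R-ζ}
  W2: {R-α, R-β, R-γ, R-ε}
  W3: {R-α, R-γ, R-δ, R-ζ}
  W4: {R-α, R-δ, R-ε, R-ζ}
  W5: {R-α, R-δ, R-ζ}
  W6: {R-α, R-ε}
No single site covers all 6 demand points.
But {W1, W2} covers everything, so the minimum is 2.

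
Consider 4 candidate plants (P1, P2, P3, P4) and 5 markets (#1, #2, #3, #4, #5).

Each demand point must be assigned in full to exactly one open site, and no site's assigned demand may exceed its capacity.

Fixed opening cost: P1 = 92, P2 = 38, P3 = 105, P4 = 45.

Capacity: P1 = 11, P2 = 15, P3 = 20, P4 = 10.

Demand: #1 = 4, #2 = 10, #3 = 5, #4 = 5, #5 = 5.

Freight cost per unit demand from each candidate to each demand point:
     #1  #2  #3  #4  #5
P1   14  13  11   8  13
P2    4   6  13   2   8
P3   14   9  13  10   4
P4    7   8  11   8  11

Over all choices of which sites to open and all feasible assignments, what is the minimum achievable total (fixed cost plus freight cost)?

Open {P2, P3}; cheapest assignment that respects the capacities:
  P2 (cap 15, load 14): #1, #3, #4 — cost 4×4 + 5×13 + 5×2 = 91
  P3 (cap 20, load 15): #2, #5 — cost 10×9 + 5×4 = 110
  Shipping 201, fixed 143 → total 344.
  Any other capacity-feasible assignment to {P2, P3} ships for at least 201.
Compare {P2, P3, P4}: its best feasible assignment gives total 361.
Compare {P1, P2, P4}: its best feasible assignment gives total 376.
Every other set of open sites that can feasibly serve all demand totals ≥ 361 even under its best assignment. Minimum: 344.

344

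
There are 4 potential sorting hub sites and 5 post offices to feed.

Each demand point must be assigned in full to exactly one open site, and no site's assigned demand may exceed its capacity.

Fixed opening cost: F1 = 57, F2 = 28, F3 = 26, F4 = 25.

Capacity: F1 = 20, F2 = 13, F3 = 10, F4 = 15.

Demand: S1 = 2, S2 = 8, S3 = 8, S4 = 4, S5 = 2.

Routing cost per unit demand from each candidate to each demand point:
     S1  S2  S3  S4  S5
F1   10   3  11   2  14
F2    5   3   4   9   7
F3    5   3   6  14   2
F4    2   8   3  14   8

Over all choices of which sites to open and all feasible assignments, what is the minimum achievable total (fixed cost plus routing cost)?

Open {F2, F4}; cheapest assignment that respects the capacities:
  F2 (cap 13, load 12): S2, S4 — cost 8×3 + 4×9 = 60
  F4 (cap 15, load 12): S1, S3, S5 — cost 2×2 + 8×3 + 2×8 = 44
  Shipping 104, fixed 53 → total 157.
  Any other capacity-feasible assignment to {F2, F4} ships for at least 104.
Compare {F1, F4}: its best feasible assignment gives total 158.
Compare {F3, F4}: its best feasible assignment gives total 163.
Every other set of open sites that can feasibly serve all demand totals ≥ 158 even under its best assignment. Minimum: 157.

157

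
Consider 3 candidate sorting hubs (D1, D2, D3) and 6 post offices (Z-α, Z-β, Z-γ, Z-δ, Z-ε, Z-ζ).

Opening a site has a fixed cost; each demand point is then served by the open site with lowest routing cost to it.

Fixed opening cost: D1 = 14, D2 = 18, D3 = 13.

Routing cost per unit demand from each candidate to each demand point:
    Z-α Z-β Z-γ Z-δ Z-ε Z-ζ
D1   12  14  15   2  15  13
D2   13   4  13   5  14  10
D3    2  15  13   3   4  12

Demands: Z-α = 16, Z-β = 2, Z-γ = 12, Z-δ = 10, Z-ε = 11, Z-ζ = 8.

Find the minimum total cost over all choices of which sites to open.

Open {D2, D3}: assign each demand point to its cheapest open site.
  Z-α→D3 16×2=32, Z-β→D2 2×4=8, Z-γ→D2 12×13=156, Z-δ→D3 10×3=30, Z-ε→D3 11×4=44, Z-ζ→D2 8×10=80
  routing cost 350, fixed 31 → total 381.
Compare {D1, D2, D3}: routing cost 340 + fixed 45 = 385.
Compare {D3}: routing cost 388 + fixed 13 = 401.
Compare {D1, D3}: routing cost 376 + fixed 27 = 403.
All other subsets cost ≥ 385. Minimum total cost: 381.

381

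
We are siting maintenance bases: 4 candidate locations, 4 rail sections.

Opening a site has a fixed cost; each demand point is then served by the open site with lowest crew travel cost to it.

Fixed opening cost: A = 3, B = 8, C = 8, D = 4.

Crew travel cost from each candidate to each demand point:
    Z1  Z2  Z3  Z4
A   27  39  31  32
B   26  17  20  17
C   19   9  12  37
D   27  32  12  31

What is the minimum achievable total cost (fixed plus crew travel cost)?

73

Open {B, C}: assign each demand point to its cheapest open site.
  Z1→C 19, Z2→C 9, Z3→C 12, Z4→B 17
  crew travel cost 57, fixed 16 → total 73.
Compare {A, B, C}: crew travel cost 57 + fixed 19 = 76.
Compare {B, C, D}: crew travel cost 57 + fixed 20 = 77.
Compare {A, B, C, D}: crew travel cost 57 + fixed 23 = 80.
All other subsets cost ≥ 76. Minimum total cost: 73.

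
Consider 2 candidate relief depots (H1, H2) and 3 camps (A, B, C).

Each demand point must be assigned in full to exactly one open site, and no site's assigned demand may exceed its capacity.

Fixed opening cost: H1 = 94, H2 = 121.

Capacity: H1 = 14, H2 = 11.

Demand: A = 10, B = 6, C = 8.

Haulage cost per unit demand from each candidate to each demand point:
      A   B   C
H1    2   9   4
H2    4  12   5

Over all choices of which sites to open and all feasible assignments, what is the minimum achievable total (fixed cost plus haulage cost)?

Open {H1, H2}; cheapest assignment that respects the capacities:
  H1 (cap 14, load 14): B, C — cost 6×9 + 8×4 = 86
  H2 (cap 11, load 10): A — cost 10×4 = 40
  Shipping 126, fixed 215 → total 341.
  Any other capacity-feasible assignment to {H1, H2} ships for at least 126.
Total demand is 24 and no other set of sites has combined capacity ≥ 24, so {H1, H2} is the only feasible choice of open sites. Minimum: 341.

341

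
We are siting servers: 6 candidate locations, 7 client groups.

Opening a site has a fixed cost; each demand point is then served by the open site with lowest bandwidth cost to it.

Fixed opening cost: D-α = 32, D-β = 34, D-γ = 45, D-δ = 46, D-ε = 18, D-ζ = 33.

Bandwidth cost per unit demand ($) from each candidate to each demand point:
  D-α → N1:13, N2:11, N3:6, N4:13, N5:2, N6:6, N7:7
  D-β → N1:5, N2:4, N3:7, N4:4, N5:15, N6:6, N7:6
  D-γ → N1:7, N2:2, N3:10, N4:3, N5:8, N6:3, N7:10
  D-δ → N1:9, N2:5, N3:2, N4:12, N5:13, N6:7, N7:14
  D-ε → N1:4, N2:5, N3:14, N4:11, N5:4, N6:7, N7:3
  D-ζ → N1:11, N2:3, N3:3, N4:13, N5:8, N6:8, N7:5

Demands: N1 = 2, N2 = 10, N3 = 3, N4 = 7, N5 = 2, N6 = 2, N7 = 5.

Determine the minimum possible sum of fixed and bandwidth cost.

171

Open {D-γ, D-ε}: assign each demand point to its cheapest open site.
  N1→D-ε 2×4=8, N2→D-γ 10×2=20, N3→D-γ 3×10=30, N4→D-γ 7×3=21, N5→D-ε 2×4=8, N6→D-γ 2×3=6, N7→D-ε 5×3=15
  bandwidth cost 108, fixed 63 → total 171.
Compare {D-γ, D-ε, D-ζ}: bandwidth cost 87 + fixed 96 = 183.
Compare {D-β, D-ε}: bandwidth cost 132 + fixed 52 = 184.
Compare {D-α, D-γ, D-ε}: bandwidth cost 92 + fixed 95 = 187.
All other subsets cost ≥ 183. Minimum total cost: 171.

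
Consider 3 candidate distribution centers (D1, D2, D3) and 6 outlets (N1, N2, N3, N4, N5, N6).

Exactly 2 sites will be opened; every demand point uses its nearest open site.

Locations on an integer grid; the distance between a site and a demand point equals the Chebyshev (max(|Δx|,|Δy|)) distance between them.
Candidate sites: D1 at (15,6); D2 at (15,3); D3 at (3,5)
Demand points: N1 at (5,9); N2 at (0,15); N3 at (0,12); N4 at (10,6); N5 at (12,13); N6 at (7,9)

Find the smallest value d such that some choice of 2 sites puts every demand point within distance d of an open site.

Open {D1, D3}.
  Farthest demand point is N2 at distance 10 (to D3); all others are ≤ 10.
With {D2, D3} the worst case is 10.
With {D1, D2} the worst case is 15.
No size-2 selection achieves below 10.

10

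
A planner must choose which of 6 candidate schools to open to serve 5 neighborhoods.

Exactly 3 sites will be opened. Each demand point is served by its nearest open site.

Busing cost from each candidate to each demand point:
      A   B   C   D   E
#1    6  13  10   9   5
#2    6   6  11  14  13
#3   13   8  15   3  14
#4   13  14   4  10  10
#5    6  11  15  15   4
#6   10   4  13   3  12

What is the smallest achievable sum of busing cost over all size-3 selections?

21

Open {#4, #5, #6}.
  A→#5 6, B→#6 4, C→#4 4, D→#6 3, E→#5 4  ⇒ total 21.
Compare {#1, #4, #6}: total 22.
Compare {#3, #4, #5}: total 25.
No size-3 selection does better; minimum is 21.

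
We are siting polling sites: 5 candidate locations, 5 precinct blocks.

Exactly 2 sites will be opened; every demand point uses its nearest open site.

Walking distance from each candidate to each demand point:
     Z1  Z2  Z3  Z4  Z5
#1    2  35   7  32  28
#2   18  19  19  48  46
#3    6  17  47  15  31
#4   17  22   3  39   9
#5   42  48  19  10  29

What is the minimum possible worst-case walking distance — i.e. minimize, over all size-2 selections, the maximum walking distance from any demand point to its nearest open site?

17

Open {#3, #4}.
  Farthest demand point is Z2 at walking distance 17 (to #3); all others are ≤ 17.
With {#4, #5} the worst case is 22.
With {#1, #3} the worst case is 28.
No size-2 selection achieves below 17.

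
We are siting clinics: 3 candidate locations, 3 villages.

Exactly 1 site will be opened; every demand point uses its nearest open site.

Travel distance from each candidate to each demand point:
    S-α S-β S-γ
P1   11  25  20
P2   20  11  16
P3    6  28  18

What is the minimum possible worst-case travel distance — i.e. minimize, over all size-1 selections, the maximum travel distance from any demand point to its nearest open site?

20

Open {P2}.
  Farthest demand point is S-α at travel distance 20 (to P2); all others are ≤ 20.
With {P1} the worst case is 25.
With {P3} the worst case is 28.
No size-1 selection achieves below 20.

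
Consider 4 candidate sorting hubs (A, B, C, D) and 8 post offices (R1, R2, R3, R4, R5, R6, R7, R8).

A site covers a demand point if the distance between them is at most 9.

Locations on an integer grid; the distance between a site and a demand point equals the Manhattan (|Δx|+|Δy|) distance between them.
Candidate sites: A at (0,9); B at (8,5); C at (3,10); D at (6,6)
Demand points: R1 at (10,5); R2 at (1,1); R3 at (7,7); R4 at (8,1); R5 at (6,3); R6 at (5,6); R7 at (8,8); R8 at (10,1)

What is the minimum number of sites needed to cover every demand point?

2

Coverage sets (demand points within 9 of each site):
  A: {R2, R3, R6, R7}
  B: {R1, R3, R4, R5, R6, R7, R8}
  C: {R3, R6, R7}
  D: {R1, R3, R4, R5, R6, R7, R8}
No single site covers all 8 demand points.
But {A, B} covers everything, so the minimum is 2.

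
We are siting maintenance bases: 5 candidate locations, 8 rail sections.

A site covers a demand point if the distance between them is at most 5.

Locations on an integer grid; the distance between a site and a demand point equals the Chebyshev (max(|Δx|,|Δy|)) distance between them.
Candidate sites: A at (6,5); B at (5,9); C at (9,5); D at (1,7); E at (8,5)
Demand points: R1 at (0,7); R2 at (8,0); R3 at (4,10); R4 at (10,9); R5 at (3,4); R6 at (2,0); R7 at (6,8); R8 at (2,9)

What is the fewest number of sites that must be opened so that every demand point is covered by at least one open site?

Coverage sets (demand points within 5 of each site):
  A: {R2, R3, R4, R5, R6, R7, R8}
  B: {R1, R3, R4, R5, R7, R8}
  C: {R2, R3, R4, R7}
  D: {R1, R3, R5, R7, R8}
  E: {R2, R3, R4, R5, R7}
No single site covers all 8 demand points.
But {A, B} covers everything, so the minimum is 2.

2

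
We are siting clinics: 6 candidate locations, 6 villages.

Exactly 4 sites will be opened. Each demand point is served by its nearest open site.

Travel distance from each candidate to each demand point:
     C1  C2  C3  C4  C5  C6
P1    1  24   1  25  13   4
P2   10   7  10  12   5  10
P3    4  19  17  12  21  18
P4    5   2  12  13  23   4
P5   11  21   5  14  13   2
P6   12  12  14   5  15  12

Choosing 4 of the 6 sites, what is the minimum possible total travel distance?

Open {P1, P2, P4, P6}.
  C1→P1 1, C2→P4 2, C3→P1 1, C4→P6 5, C5→P2 5, C6→P1 4  ⇒ total 18.
Compare {P1, P2, P5, P6}: total 21.
Compare {P1, P2, P3, P6}: total 23.
No size-4 selection does better; minimum is 18.

18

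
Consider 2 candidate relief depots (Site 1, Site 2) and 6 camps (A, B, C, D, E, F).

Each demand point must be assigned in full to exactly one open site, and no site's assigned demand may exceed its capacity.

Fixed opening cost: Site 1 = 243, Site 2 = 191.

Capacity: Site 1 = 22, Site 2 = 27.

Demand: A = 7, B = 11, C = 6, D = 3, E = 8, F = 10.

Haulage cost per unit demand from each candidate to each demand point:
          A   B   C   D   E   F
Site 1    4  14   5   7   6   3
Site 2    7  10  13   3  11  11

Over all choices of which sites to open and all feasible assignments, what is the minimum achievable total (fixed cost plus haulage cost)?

Open {Site 1, Site 2}; cheapest assignment that respects the capacities:
  Site 1 (cap 22, load 18): E, F — cost 8×6 + 10×3 = 78
  Site 2 (cap 27, load 27): A, B, C, D — cost 7×7 + 11×10 + 6×13 + 3×3 = 246
  Shipping 324, fixed 434 → total 758.
  Any other capacity-feasible assignment to {Site 1, Site 2} ships for at least 324.
Total demand is 45 and no other set of sites has combined capacity ≥ 45, so {Site 1, Site 2} is the only feasible choice of open sites. Minimum: 758.

758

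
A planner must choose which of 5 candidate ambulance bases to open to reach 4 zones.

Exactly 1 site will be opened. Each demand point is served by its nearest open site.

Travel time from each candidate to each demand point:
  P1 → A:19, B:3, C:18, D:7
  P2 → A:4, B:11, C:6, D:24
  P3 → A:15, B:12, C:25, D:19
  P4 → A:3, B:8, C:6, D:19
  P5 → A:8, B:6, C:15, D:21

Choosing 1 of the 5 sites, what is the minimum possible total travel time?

36

Open {P4}.
  A→P4 3, B→P4 8, C→P4 6, D→P4 19  ⇒ total 36.
Compare {P2}: total 45.
Compare {P1}: total 47.
No size-1 selection does better; minimum is 36.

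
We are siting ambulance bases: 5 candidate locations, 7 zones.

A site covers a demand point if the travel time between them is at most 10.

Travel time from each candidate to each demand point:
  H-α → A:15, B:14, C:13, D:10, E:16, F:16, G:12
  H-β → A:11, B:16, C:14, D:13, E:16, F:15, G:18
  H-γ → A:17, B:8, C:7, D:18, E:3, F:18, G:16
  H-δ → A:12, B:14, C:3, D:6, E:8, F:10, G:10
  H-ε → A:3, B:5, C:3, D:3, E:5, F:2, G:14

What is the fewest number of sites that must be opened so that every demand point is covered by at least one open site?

2

Coverage sets (demand points within 10 of each site):
  H-α: {D}
  H-β: {}
  H-γ: {B, C, E}
  H-δ: {C, D, E, F, G}
  H-ε: {A, B, C, D, E, F}
No single site covers all 7 demand points.
But {H-δ, H-ε} covers everything, so the minimum is 2.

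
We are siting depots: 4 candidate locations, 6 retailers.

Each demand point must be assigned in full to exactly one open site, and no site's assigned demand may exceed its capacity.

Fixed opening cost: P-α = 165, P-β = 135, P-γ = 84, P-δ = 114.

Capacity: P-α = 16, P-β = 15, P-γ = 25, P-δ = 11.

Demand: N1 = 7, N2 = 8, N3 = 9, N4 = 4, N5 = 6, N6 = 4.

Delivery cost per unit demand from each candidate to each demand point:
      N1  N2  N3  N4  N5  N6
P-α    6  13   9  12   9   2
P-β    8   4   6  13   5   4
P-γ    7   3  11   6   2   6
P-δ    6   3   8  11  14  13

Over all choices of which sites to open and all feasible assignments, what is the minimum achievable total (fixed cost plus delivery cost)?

Open {P-β, P-γ}; cheapest assignment that respects the capacities:
  P-β (cap 15, load 13): N3, N6 — cost 9×6 + 4×4 = 70
  P-γ (cap 25, load 25): N1, N2, N4, N5 — cost 7×7 + 8×3 + 4×6 + 6×2 = 109
  Shipping 179, fixed 219 → total 398.
  Any other capacity-feasible assignment to {P-β, P-γ} ships for at least 179.
Compare {P-α, P-γ}: its best feasible assignment gives total 447.
Compare {P-β, P-γ, P-δ}: its best feasible assignment gives total 505.
Every other set of open sites that can feasibly serve all demand totals ≥ 447 even under its best assignment. Minimum: 398.

398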